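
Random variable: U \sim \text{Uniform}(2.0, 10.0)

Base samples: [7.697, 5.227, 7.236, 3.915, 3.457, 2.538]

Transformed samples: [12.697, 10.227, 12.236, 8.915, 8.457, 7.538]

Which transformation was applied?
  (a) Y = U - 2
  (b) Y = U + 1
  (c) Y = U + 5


Checking option (c) Y = U + 5:
  U = 7.697 -> Y = 12.697 ✓
  U = 5.227 -> Y = 10.227 ✓
  U = 7.236 -> Y = 12.236 ✓
All samples match this transformation.

(c) U + 5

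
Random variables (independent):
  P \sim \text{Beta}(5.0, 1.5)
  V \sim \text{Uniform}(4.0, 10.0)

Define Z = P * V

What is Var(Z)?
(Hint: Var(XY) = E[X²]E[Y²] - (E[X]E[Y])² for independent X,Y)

Var(XY) = E[X²]E[Y²] - (E[X]E[Y])²
E[P] = 0.76923077, Var(P) = 0.023668639
E[V] = 7, Var(V) = 3
E[P²] = 0.023668639 + 0.76923077² = 0.61538462
E[V²] = 3 + 7² = 52
Var(Z) = 0.61538462*52 - (0.76923077*7)²
= 32 - 28.994083 = 3.0059172

3.0059172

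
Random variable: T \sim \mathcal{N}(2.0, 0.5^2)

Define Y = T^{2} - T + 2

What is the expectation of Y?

E[Y] = 1*E[T²] - 1*E[T] + 2
E[T] = 2
E[T²] = Var(T) + (E[T])² = 0.25 + 4 = 4.25
E[Y] = 1*4.25 - 1*2 + 2 = 4.25

4.25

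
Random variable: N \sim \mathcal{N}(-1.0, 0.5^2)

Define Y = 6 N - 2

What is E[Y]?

For Y = 6N - 2:
E[Y] = 6 * E[N] - 2
E[N] = -1.0 = -1
E[Y] = 6 * (-1) - 2 = -8

-8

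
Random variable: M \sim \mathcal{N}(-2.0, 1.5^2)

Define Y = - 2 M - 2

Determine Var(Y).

For Y = aM + b: Var(Y) = a² * Var(M)
Var(M) = 1.5^2 = 2.25
Var(Y) = (-2)² * 2.25 = 4 * 2.25 = 9

9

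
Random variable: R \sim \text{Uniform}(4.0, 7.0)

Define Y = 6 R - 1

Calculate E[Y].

For Y = 6R - 1:
E[Y] = 6 * E[R] - 1
E[R] = (4 + 7)/2 = 5.5
E[Y] = 6 * 5.5 - 1 = 32

32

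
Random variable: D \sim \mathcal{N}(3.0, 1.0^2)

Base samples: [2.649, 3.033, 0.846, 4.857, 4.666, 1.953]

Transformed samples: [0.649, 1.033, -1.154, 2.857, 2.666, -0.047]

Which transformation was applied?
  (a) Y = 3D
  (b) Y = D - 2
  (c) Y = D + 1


Checking option (b) Y = D - 2:
  D = 2.649 -> Y = 0.649 ✓
  D = 3.033 -> Y = 1.033 ✓
  D = 0.846 -> Y = -1.154 ✓
All samples match this transformation.

(b) D - 2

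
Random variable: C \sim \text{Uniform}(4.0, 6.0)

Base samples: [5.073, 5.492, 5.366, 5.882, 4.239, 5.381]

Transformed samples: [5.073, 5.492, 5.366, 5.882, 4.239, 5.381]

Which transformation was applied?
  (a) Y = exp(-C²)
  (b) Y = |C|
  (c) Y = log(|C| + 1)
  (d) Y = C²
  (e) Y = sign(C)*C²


Checking option (b) Y = |C|:
  C = 5.073 -> Y = 5.073 ✓
  C = 5.492 -> Y = 5.492 ✓
  C = 5.366 -> Y = 5.366 ✓
All samples match this transformation.

(b) |C|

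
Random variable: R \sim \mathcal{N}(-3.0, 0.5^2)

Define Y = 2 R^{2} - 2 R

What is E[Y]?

E[Y] = 2*E[R²] - 2*E[R]
E[R] = -3
E[R²] = Var(R) + (E[R])² = 0.25 + 9 = 9.25
E[Y] = 2*9.25 - 2*(-3) = 24.5

24.5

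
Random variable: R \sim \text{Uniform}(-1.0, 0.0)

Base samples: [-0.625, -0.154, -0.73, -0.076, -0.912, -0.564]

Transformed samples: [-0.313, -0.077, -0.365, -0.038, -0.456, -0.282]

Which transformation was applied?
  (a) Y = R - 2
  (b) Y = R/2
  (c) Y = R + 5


Checking option (b) Y = R/2:
  R = -0.625 -> Y = -0.313 ✓
  R = -0.154 -> Y = -0.077 ✓
  R = -0.73 -> Y = -0.365 ✓
All samples match this transformation.

(b) R/2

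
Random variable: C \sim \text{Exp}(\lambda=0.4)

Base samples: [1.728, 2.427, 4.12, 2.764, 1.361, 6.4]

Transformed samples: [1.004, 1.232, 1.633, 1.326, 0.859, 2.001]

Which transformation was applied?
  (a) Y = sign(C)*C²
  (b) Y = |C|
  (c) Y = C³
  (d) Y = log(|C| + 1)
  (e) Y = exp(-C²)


Checking option (d) Y = log(|C| + 1):
  C = 1.728 -> Y = 1.004 ✓
  C = 2.427 -> Y = 1.232 ✓
  C = 4.12 -> Y = 1.633 ✓
All samples match this transformation.

(d) log(|C| + 1)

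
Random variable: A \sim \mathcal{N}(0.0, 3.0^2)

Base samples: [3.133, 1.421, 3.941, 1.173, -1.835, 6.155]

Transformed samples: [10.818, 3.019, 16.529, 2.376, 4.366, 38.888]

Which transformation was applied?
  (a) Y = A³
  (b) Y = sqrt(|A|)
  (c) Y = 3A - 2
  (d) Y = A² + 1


Checking option (d) Y = A² + 1:
  A = 3.133 -> Y = 10.818 ✓
  A = 1.421 -> Y = 3.019 ✓
  A = 3.941 -> Y = 16.529 ✓
All samples match this transformation.

(d) A² + 1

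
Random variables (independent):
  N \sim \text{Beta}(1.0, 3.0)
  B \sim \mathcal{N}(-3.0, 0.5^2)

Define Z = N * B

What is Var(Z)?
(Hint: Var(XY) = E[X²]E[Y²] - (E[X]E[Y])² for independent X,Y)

Var(XY) = E[X²]E[Y²] - (E[X]E[Y])²
E[N] = 0.25, Var(N) = 0.0375
E[B] = -3, Var(B) = 0.25
E[N²] = 0.0375 + 0.25² = 0.1
E[B²] = 0.25 + (-3)² = 9.25
Var(Z) = 0.1*9.25 - (0.25*(-3))²
= 0.925 - 0.5625 = 0.3625

0.3625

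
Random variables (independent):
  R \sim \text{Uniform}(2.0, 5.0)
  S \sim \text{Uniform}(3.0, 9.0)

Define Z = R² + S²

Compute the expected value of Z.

E[Z] = E[R²] + E[S²]
E[R²] = Var(R) + E[R]² = 0.75 + 12.25 = 13
E[S²] = Var(S) + E[S]² = 3 + 36 = 39
E[Z] = 13 + 39 = 52

52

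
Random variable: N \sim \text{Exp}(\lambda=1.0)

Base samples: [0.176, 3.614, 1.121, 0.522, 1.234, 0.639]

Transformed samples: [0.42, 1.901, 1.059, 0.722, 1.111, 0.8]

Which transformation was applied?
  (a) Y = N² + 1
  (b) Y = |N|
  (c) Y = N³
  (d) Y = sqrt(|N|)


Checking option (d) Y = sqrt(|N|):
  N = 0.176 -> Y = 0.42 ✓
  N = 3.614 -> Y = 1.901 ✓
  N = 1.121 -> Y = 1.059 ✓
All samples match this transformation.

(d) sqrt(|N|)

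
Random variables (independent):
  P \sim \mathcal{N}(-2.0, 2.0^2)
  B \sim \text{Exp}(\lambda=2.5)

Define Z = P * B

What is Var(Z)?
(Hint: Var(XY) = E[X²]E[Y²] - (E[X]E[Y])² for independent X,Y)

Var(XY) = E[X²]E[Y²] - (E[X]E[Y])²
E[P] = -2, Var(P) = 4
E[B] = 0.4, Var(B) = 0.16
E[P²] = 4 + (-2)² = 8
E[B²] = 0.16 + 0.4² = 0.32
Var(Z) = 8*0.32 - (-2*0.4)²
= 2.56 - 0.64 = 1.92

1.92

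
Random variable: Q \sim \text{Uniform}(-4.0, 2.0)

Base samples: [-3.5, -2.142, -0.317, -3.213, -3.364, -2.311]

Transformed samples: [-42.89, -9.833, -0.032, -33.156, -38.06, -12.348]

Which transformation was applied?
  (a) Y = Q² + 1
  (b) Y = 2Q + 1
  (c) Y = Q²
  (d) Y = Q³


Checking option (d) Y = Q³:
  Q = -3.5 -> Y = -42.89 ✓
  Q = -2.142 -> Y = -9.833 ✓
  Q = -0.317 -> Y = -0.032 ✓
All samples match this transformation.

(d) Q³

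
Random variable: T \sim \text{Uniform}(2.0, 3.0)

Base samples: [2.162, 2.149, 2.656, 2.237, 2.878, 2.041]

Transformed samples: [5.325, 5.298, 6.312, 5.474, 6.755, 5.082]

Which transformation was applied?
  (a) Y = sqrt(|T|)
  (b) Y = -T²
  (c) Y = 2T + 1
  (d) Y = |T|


Checking option (c) Y = 2T + 1:
  T = 2.162 -> Y = 5.325 ✓
  T = 2.149 -> Y = 5.298 ✓
  T = 2.656 -> Y = 6.312 ✓
All samples match this transformation.

(c) 2T + 1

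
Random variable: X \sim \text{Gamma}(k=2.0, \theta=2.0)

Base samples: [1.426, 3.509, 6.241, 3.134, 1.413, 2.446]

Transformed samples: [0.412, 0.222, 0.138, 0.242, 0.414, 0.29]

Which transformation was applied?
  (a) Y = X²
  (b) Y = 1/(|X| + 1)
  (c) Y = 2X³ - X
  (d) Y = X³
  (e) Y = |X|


Checking option (b) Y = 1/(|X| + 1):
  X = 1.426 -> Y = 0.412 ✓
  X = 3.509 -> Y = 0.222 ✓
  X = 6.241 -> Y = 0.138 ✓
All samples match this transformation.

(b) 1/(|X| + 1)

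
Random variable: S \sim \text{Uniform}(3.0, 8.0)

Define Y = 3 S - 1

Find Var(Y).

For Y = aS + b: Var(Y) = a² * Var(S)
Var(S) = (8 - 3)^2/12 = 2.0833333
Var(Y) = 3² * 2.0833333 = 9 * 2.0833333 = 18.75

18.75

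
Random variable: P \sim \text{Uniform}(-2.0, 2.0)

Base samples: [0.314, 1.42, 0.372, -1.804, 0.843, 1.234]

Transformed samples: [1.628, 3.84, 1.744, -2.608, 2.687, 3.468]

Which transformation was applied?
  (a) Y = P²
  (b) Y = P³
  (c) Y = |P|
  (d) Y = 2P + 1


Checking option (d) Y = 2P + 1:
  P = 0.314 -> Y = 1.628 ✓
  P = 1.42 -> Y = 3.84 ✓
  P = 0.372 -> Y = 1.744 ✓
All samples match this transformation.

(d) 2P + 1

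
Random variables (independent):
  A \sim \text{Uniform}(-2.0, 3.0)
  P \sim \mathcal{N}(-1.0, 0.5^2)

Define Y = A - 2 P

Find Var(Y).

For independent RVs: Var(aX + bY) = a²Var(X) + b²Var(Y)
Var(A) = 2.0833333
Var(P) = 0.25
Var(Y) = 1²*2.0833333 + (-2)²*0.25
= 1*2.0833333 + 4*0.25 = 3.0833333

3.0833333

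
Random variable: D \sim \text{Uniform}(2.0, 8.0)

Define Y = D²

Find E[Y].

Using E[X²] = Var(X) + (E[X])²:
E[D] = 5
Var(D) = (8 - 2)^2/12 = 3
E[D²] = 3 + 5² = 3 + 25 = 28

28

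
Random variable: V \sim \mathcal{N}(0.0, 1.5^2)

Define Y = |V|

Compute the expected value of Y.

For X ~ N(0, 1.5²), E[|X|] = sigma * sqrt(2/pi)
= 1.5 * sqrt(2/pi) = 1.1968268

1.1968268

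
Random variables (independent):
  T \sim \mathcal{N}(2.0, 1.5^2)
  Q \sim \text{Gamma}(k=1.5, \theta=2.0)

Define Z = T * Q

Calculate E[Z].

For independent RVs: E[XY] = E[X]*E[Y]
E[T] = 2
E[Q] = 3
E[Z] = 2 * 3 = 6

6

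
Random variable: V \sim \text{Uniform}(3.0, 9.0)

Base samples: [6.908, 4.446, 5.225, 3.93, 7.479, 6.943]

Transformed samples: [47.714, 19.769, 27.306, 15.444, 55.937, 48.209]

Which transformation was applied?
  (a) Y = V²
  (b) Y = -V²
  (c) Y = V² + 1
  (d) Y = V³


Checking option (a) Y = V²:
  V = 6.908 -> Y = 47.714 ✓
  V = 4.446 -> Y = 19.769 ✓
  V = 5.225 -> Y = 27.306 ✓
All samples match this transformation.

(a) V²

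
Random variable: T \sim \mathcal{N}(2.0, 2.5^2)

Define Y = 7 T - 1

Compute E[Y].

For Y = 7T - 1:
E[Y] = 7 * E[T] - 1
E[T] = 2.0 = 2
E[Y] = 7 * 2 - 1 = 13

13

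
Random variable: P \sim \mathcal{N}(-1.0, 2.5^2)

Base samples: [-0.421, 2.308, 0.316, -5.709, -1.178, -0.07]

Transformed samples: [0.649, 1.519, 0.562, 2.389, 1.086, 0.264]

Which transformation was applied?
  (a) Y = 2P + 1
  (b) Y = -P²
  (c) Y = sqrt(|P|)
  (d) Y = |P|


Checking option (c) Y = sqrt(|P|):
  P = -0.421 -> Y = 0.649 ✓
  P = 2.308 -> Y = 1.519 ✓
  P = 0.316 -> Y = 0.562 ✓
All samples match this transformation.

(c) sqrt(|P|)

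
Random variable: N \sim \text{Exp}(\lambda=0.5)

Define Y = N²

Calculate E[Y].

Using E[X²] = Var(X) + (E[X])²:
E[N] = 2
Var(N) = 1/0.5^2 = 4
E[N²] = 4 + 2² = 4 + 4 = 8

8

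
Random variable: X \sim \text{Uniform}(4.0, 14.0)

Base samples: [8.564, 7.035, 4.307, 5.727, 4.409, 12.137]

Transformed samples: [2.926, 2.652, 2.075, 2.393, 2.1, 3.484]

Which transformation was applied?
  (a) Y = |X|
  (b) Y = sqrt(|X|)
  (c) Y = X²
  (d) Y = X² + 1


Checking option (b) Y = sqrt(|X|):
  X = 8.564 -> Y = 2.926 ✓
  X = 7.035 -> Y = 2.652 ✓
  X = 4.307 -> Y = 2.075 ✓
All samples match this transformation.

(b) sqrt(|X|)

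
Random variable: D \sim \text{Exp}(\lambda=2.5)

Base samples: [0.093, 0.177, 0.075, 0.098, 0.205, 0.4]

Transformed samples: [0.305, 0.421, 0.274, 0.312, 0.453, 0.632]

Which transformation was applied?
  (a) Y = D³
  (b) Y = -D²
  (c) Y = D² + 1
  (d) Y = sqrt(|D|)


Checking option (d) Y = sqrt(|D|):
  D = 0.093 -> Y = 0.305 ✓
  D = 0.177 -> Y = 0.421 ✓
  D = 0.075 -> Y = 0.274 ✓
All samples match this transformation.

(d) sqrt(|D|)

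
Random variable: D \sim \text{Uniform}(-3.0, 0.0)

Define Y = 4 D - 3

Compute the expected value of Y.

For Y = 4D - 3:
E[Y] = 4 * E[D] - 3
E[D] = (-3 + 0)/2 = -1.5
E[Y] = 4 * (-1.5) - 3 = -9

-9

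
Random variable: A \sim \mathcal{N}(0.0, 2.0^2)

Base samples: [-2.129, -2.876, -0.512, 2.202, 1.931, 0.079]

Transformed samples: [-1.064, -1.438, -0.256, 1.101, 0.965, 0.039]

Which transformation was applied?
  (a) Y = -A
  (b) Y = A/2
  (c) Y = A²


Checking option (b) Y = A/2:
  A = -2.129 -> Y = -1.064 ✓
  A = -2.876 -> Y = -1.438 ✓
  A = -0.512 -> Y = -0.256 ✓
All samples match this transformation.

(b) A/2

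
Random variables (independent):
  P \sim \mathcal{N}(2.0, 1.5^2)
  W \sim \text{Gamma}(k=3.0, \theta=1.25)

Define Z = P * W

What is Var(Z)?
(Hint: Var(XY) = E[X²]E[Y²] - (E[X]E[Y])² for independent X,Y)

Var(XY) = E[X²]E[Y²] - (E[X]E[Y])²
E[P] = 2, Var(P) = 2.25
E[W] = 3.75, Var(W) = 4.6875
E[P²] = 2.25 + 2² = 6.25
E[W²] = 4.6875 + 3.75² = 18.75
Var(Z) = 6.25*18.75 - (2*3.75)²
= 117.1875 - 56.25 = 60.9375

60.9375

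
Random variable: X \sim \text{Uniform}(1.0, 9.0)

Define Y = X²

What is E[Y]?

E[X²] = Var(X) + (E[X])² = 5.3333333 + 25 = 30.333333

30.333333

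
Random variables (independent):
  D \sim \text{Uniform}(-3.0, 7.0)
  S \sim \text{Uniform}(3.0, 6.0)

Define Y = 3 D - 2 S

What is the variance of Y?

For independent RVs: Var(aX + bY) = a²Var(X) + b²Var(Y)
Var(D) = 8.3333333
Var(S) = 0.75
Var(Y) = 3²*8.3333333 + (-2)²*0.75
= 9*8.3333333 + 4*0.75 = 78

78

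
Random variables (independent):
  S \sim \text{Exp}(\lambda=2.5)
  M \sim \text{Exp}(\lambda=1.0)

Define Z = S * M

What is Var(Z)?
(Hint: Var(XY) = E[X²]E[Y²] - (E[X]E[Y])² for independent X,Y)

Var(XY) = E[X²]E[Y²] - (E[X]E[Y])²
E[S] = 0.4, Var(S) = 0.16
E[M] = 1, Var(M) = 1
E[S²] = 0.16 + 0.4² = 0.32
E[M²] = 1 + 1² = 2
Var(Z) = 0.32*2 - (0.4*1)²
= 0.64 - 0.16 = 0.48

0.48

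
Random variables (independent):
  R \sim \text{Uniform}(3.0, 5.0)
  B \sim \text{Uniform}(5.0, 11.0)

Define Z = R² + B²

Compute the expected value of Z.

E[Z] = E[R²] + E[B²]
E[R²] = Var(R) + E[R]² = 0.33333333 + 16 = 16.333333
E[B²] = Var(B) + E[B]² = 3 + 64 = 67
E[Z] = 16.333333 + 67 = 83.333333

83.333333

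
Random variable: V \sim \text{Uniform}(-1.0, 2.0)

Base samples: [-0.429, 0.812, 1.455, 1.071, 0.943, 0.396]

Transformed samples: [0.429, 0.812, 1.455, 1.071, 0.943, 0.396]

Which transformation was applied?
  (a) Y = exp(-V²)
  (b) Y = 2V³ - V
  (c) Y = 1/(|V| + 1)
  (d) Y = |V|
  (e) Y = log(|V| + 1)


Checking option (d) Y = |V|:
  V = -0.429 -> Y = 0.429 ✓
  V = 0.812 -> Y = 0.812 ✓
  V = 1.455 -> Y = 1.455 ✓
All samples match this transformation.

(d) |V|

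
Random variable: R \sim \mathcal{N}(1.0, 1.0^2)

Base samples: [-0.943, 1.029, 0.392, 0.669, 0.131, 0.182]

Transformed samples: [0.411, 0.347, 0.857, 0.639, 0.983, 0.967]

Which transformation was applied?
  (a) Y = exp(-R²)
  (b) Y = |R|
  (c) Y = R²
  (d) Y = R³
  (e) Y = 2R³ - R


Checking option (a) Y = exp(-R²):
  R = -0.943 -> Y = 0.411 ✓
  R = 1.029 -> Y = 0.347 ✓
  R = 0.392 -> Y = 0.857 ✓
All samples match this transformation.

(a) exp(-R²)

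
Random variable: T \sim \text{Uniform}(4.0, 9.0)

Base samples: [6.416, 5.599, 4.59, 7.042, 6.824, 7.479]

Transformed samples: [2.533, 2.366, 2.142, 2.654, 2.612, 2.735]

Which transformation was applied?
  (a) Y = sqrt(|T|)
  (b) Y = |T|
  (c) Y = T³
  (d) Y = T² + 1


Checking option (a) Y = sqrt(|T|):
  T = 6.416 -> Y = 2.533 ✓
  T = 5.599 -> Y = 2.366 ✓
  T = 4.59 -> Y = 2.142 ✓
All samples match this transformation.

(a) sqrt(|T|)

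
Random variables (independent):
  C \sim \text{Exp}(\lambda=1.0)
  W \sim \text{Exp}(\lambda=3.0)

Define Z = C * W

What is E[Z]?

For independent RVs: E[XY] = E[X]*E[Y]
E[C] = 1
E[W] = 0.33333333
E[Z] = 1 * 0.33333333 = 0.33333333

0.33333333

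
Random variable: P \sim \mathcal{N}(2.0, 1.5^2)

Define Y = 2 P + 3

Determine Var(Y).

For Y = aP + b: Var(Y) = a² * Var(P)
Var(P) = 1.5^2 = 2.25
Var(Y) = 2² * 2.25 = 4 * 2.25 = 9

9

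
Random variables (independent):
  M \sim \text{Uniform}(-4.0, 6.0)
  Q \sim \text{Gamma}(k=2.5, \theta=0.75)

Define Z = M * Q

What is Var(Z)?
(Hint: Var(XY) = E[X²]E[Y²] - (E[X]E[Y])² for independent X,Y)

Var(XY) = E[X²]E[Y²] - (E[X]E[Y])²
E[M] = 1, Var(M) = 8.3333333
E[Q] = 1.875, Var(Q) = 1.40625
E[M²] = 8.3333333 + 1² = 9.3333333
E[Q²] = 1.40625 + 1.875² = 4.921875
Var(Z) = 9.3333333*4.921875 - (1*1.875)²
= 45.9375 - 3.515625 = 42.421875

42.421875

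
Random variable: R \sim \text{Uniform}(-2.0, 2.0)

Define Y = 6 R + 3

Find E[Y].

For Y = 6R + 3:
E[Y] = 6 * E[R] + 3
E[R] = (-2 + 2)/2 = 0
E[Y] = 6 * 0 + 3 = 3

3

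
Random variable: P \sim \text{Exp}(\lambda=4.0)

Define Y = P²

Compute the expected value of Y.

E[P²] = Var(P) + (E[P])² = 0.0625 + 0.0625 = 0.125

0.125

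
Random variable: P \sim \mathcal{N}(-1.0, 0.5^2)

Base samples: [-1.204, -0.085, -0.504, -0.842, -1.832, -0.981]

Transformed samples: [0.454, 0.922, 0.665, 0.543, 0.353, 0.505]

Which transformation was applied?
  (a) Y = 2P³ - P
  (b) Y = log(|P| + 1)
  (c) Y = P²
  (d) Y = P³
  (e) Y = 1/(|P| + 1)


Checking option (e) Y = 1/(|P| + 1):
  P = -1.204 -> Y = 0.454 ✓
  P = -0.085 -> Y = 0.922 ✓
  P = -0.504 -> Y = 0.665 ✓
All samples match this transformation.

(e) 1/(|P| + 1)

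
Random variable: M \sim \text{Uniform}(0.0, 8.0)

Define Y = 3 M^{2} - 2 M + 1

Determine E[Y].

E[Y] = 3*E[M²] - 2*E[M] + 1
E[M] = 4
E[M²] = Var(M) + (E[M])² = 5.3333333 + 16 = 21.333333
E[Y] = 3*21.333333 - 2*4 + 1 = 57

57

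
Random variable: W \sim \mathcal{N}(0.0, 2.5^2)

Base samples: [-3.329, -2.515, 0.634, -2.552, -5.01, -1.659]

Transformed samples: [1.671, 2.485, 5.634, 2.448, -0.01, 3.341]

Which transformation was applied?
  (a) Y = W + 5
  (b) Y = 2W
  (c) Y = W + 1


Checking option (a) Y = W + 5:
  W = -3.329 -> Y = 1.671 ✓
  W = -2.515 -> Y = 2.485 ✓
  W = 0.634 -> Y = 5.634 ✓
All samples match this transformation.

(a) W + 5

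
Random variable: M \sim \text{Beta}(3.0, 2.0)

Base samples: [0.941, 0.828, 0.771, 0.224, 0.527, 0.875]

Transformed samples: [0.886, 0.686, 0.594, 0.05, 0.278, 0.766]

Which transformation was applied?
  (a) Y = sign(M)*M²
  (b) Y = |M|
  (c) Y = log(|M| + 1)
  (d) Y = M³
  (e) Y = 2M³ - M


Checking option (a) Y = sign(M)*M²:
  M = 0.941 -> Y = 0.886 ✓
  M = 0.828 -> Y = 0.686 ✓
  M = 0.771 -> Y = 0.594 ✓
All samples match this transformation.

(a) sign(M)*M²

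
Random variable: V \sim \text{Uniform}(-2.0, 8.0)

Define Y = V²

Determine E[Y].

E[V²] = Var(V) + (E[V])² = 8.3333333 + 9 = 17.333333

17.333333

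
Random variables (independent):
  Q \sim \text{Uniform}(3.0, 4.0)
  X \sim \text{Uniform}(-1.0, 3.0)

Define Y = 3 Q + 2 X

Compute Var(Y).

For independent RVs: Var(aX + bY) = a²Var(X) + b²Var(Y)
Var(Q) = 0.083333333
Var(X) = 1.3333333
Var(Y) = 3²*0.083333333 + 2²*1.3333333
= 9*0.083333333 + 4*1.3333333 = 6.0833333

6.0833333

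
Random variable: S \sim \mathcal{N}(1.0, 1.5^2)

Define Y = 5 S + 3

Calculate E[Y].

For Y = 5S + 3:
E[Y] = 5 * E[S] + 3
E[S] = 1.0 = 1
E[Y] = 5 * 1 + 3 = 8

8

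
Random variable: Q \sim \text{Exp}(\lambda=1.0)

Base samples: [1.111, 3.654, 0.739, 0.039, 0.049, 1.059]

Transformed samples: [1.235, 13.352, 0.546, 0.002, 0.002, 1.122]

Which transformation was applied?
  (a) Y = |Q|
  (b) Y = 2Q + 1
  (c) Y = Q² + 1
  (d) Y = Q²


Checking option (d) Y = Q²:
  Q = 1.111 -> Y = 1.235 ✓
  Q = 3.654 -> Y = 13.352 ✓
  Q = 0.739 -> Y = 0.546 ✓
All samples match this transformation.

(d) Q²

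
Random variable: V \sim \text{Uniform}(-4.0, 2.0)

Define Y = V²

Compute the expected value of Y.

Using E[X²] = Var(X) + (E[X])²:
E[V] = -1
Var(V) = (2 + 4)^2/12 = 3
E[V²] = 3 + (-1)² = 3 + 1 = 4

4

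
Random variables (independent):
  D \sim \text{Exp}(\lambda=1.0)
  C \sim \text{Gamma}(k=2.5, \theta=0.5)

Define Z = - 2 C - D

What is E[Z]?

E[Z] = -1*E[D] - 2*E[C]
E[D] = 1
E[C] = 1.25
E[Z] = -1*1 - 2*1.25 = -3.5

-3.5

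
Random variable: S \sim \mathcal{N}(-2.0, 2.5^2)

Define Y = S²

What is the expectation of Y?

E[S²] = Var(S) + (E[S])² = 6.25 + 4 = 10.25

10.25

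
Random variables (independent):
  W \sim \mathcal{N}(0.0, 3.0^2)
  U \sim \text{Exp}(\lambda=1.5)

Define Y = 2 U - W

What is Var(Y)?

For independent RVs: Var(aX + bY) = a²Var(X) + b²Var(Y)
Var(W) = 9
Var(U) = 0.44444444
Var(Y) = (-1)²*9 + 2²*0.44444444
= 1*9 + 4*0.44444444 = 10.777778

10.777778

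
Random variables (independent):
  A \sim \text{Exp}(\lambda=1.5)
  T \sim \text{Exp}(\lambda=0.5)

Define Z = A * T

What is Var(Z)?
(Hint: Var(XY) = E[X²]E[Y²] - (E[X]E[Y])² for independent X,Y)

Var(XY) = E[X²]E[Y²] - (E[X]E[Y])²
E[A] = 0.66666667, Var(A) = 0.44444444
E[T] = 2, Var(T) = 4
E[A²] = 0.44444444 + 0.66666667² = 0.88888889
E[T²] = 4 + 2² = 8
Var(Z) = 0.88888889*8 - (0.66666667*2)²
= 7.1111111 - 1.7777778 = 5.3333333

5.3333333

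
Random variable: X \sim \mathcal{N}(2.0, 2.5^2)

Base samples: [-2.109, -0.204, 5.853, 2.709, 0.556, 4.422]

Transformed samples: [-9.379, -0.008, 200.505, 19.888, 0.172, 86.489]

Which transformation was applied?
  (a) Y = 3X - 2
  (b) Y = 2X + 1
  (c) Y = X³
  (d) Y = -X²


Checking option (c) Y = X³:
  X = -2.109 -> Y = -9.379 ✓
  X = -0.204 -> Y = -0.008 ✓
  X = 5.853 -> Y = 200.505 ✓
All samples match this transformation.

(c) X³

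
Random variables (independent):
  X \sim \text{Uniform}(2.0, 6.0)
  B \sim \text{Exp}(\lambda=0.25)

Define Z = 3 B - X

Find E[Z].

E[Z] = -1*E[X] + 3*E[B]
E[X] = 4
E[B] = 4
E[Z] = -1*4 + 3*4 = 8

8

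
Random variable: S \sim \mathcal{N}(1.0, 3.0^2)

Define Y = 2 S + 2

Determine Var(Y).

For Y = aS + b: Var(Y) = a² * Var(S)
Var(S) = 3.0^2 = 9
Var(Y) = 2² * 9 = 4 * 9 = 36

36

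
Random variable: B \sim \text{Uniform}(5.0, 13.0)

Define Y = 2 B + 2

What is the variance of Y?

For Y = aB + b: Var(Y) = a² * Var(B)
Var(B) = (13 - 5)^2/12 = 5.3333333
Var(Y) = 2² * 5.3333333 = 4 * 5.3333333 = 21.333333

21.333333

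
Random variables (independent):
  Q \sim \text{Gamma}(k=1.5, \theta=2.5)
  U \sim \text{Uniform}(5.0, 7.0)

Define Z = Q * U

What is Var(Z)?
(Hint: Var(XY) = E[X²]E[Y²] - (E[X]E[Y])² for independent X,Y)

Var(XY) = E[X²]E[Y²] - (E[X]E[Y])²
E[Q] = 3.75, Var(Q) = 9.375
E[U] = 6, Var(U) = 0.33333333
E[Q²] = 9.375 + 3.75² = 23.4375
E[U²] = 0.33333333 + 6² = 36.333333
Var(Z) = 23.4375*36.333333 - (3.75*6)²
= 851.5625 - 506.25 = 345.3125

345.3125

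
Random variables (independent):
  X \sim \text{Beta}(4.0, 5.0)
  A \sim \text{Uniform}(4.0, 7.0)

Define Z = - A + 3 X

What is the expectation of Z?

E[Z] = 3*E[X] - 1*E[A]
E[X] = 0.44444444
E[A] = 5.5
E[Z] = 3*0.44444444 - 1*5.5 = -4.1666667

-4.1666667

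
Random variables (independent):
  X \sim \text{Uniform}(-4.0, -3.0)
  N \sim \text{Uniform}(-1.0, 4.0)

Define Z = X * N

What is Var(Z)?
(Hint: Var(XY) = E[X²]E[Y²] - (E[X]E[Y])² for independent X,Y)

Var(XY) = E[X²]E[Y²] - (E[X]E[Y])²
E[X] = -3.5, Var(X) = 0.083333333
E[N] = 1.5, Var(N) = 2.0833333
E[X²] = 0.083333333 + (-3.5)² = 12.333333
E[N²] = 2.0833333 + 1.5² = 4.3333333
Var(Z) = 12.333333*4.3333333 - (-3.5*1.5)²
= 53.444444 - 27.5625 = 25.881944

25.881944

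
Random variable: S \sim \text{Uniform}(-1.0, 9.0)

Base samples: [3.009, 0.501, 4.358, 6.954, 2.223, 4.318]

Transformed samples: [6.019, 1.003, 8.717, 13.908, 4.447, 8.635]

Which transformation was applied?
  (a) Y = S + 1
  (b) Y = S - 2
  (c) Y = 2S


Checking option (c) Y = 2S:
  S = 3.009 -> Y = 6.019 ✓
  S = 0.501 -> Y = 1.003 ✓
  S = 4.358 -> Y = 8.717 ✓
All samples match this transformation.

(c) 2S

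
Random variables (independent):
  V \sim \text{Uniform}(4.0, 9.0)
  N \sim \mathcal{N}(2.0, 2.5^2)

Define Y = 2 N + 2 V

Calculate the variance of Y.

For independent RVs: Var(aX + bY) = a²Var(X) + b²Var(Y)
Var(V) = 2.0833333
Var(N) = 6.25
Var(Y) = 2²*2.0833333 + 2²*6.25
= 4*2.0833333 + 4*6.25 = 33.333333

33.333333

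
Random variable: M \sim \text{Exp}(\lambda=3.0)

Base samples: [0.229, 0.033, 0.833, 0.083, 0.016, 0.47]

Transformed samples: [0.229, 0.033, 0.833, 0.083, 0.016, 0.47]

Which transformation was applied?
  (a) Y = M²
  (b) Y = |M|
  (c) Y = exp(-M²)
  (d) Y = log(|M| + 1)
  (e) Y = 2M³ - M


Checking option (b) Y = |M|:
  M = 0.229 -> Y = 0.229 ✓
  M = 0.033 -> Y = 0.033 ✓
  M = 0.833 -> Y = 0.833 ✓
All samples match this transformation.

(b) |M|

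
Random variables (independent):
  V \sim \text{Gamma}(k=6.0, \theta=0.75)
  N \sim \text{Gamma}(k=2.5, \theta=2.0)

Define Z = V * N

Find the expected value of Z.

For independent RVs: E[XY] = E[X]*E[Y]
E[V] = 4.5
E[N] = 5
E[Z] = 4.5 * 5 = 22.5

22.5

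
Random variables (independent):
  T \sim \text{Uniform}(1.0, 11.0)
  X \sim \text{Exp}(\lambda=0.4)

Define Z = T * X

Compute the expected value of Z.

For independent RVs: E[XY] = E[X]*E[Y]
E[T] = 6
E[X] = 2.5
E[Z] = 6 * 2.5 = 15

15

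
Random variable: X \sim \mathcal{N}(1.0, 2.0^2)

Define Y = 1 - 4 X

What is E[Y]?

For Y = -4X + 1:
E[Y] = -4 * E[X] + 1
E[X] = 1.0 = 1
E[Y] = -4 * 1 + 1 = -3

-3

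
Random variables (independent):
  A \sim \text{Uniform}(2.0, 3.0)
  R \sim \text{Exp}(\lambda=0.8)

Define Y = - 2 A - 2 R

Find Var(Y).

For independent RVs: Var(aX + bY) = a²Var(X) + b²Var(Y)
Var(A) = 0.083333333
Var(R) = 1.5625
Var(Y) = (-2)²*0.083333333 + (-2)²*1.5625
= 4*0.083333333 + 4*1.5625 = 6.5833333

6.5833333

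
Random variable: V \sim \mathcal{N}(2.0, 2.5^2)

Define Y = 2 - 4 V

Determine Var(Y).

For Y = aV + b: Var(Y) = a² * Var(V)
Var(V) = 2.5^2 = 6.25
Var(Y) = (-4)² * 6.25 = 16 * 6.25 = 100

100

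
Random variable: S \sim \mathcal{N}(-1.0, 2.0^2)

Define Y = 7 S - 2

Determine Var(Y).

For Y = aS + b: Var(Y) = a² * Var(S)
Var(S) = 2.0^2 = 4
Var(Y) = 7² * 4 = 49 * 4 = 196

196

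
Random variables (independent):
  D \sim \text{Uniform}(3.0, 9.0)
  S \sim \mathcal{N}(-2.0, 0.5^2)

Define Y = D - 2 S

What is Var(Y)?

For independent RVs: Var(aX + bY) = a²Var(X) + b²Var(Y)
Var(D) = 3
Var(S) = 0.25
Var(Y) = 1²*3 + (-2)²*0.25
= 1*3 + 4*0.25 = 4

4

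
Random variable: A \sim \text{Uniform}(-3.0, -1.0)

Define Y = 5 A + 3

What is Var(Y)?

For Y = aA + b: Var(Y) = a² * Var(A)
Var(A) = (-1 + 3)^2/12 = 0.33333333
Var(Y) = 5² * 0.33333333 = 25 * 0.33333333 = 8.3333333

8.3333333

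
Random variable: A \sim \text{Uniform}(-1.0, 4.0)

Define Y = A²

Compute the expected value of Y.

Using E[X²] = Var(X) + (E[X])²:
E[A] = 1.5
Var(A) = (4 + 1)^2/12 = 2.0833333
E[A²] = 2.0833333 + 1.5² = 2.0833333 + 2.25 = 4.3333333

4.3333333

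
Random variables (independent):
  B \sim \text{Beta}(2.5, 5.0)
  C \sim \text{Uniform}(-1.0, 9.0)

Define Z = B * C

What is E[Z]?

For independent RVs: E[XY] = E[X]*E[Y]
E[B] = 0.33333333
E[C] = 4
E[Z] = 0.33333333 * 4 = 1.3333333

1.3333333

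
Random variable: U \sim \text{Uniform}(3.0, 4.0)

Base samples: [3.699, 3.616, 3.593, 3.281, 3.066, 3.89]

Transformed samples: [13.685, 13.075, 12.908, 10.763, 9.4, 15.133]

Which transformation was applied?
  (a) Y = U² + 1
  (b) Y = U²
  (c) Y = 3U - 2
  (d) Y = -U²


Checking option (b) Y = U²:
  U = 3.699 -> Y = 13.685 ✓
  U = 3.616 -> Y = 13.075 ✓
  U = 3.593 -> Y = 12.908 ✓
All samples match this transformation.

(b) U²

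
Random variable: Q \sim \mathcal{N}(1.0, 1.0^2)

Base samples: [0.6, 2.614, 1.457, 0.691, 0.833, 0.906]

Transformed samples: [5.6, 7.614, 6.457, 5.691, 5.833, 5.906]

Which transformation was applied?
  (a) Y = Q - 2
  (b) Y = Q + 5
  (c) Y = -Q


Checking option (b) Y = Q + 5:
  Q = 0.6 -> Y = 5.6 ✓
  Q = 2.614 -> Y = 7.614 ✓
  Q = 1.457 -> Y = 6.457 ✓
All samples match this transformation.

(b) Q + 5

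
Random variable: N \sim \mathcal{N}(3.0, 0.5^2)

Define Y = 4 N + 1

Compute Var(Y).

For Y = aN + b: Var(Y) = a² * Var(N)
Var(N) = 0.5^2 = 0.25
Var(Y) = 4² * 0.25 = 16 * 0.25 = 4

4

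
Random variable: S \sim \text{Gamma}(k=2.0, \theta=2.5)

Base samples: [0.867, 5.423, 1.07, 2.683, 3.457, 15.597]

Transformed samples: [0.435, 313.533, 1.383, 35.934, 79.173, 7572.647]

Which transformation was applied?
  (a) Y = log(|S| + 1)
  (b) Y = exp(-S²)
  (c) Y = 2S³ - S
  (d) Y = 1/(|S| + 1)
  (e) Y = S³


Checking option (c) Y = 2S³ - S:
  S = 0.867 -> Y = 0.435 ✓
  S = 5.423 -> Y = 313.533 ✓
  S = 1.07 -> Y = 1.383 ✓
All samples match this transformation.

(c) 2S³ - S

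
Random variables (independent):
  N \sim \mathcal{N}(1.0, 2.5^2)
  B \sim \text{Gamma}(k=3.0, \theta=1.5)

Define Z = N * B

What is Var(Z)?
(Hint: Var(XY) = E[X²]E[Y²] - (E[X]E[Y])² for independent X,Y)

Var(XY) = E[X²]E[Y²] - (E[X]E[Y])²
E[N] = 1, Var(N) = 6.25
E[B] = 4.5, Var(B) = 6.75
E[N²] = 6.25 + 1² = 7.25
E[B²] = 6.75 + 4.5² = 27
Var(Z) = 7.25*27 - (1*4.5)²
= 195.75 - 20.25 = 175.5

175.5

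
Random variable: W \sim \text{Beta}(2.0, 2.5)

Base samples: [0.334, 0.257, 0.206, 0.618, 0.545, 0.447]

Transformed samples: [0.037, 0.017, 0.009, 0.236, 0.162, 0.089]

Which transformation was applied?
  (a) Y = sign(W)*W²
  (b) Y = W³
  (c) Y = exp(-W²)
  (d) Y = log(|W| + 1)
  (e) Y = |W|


Checking option (b) Y = W³:
  W = 0.334 -> Y = 0.037 ✓
  W = 0.257 -> Y = 0.017 ✓
  W = 0.206 -> Y = 0.009 ✓
All samples match this transformation.

(b) W³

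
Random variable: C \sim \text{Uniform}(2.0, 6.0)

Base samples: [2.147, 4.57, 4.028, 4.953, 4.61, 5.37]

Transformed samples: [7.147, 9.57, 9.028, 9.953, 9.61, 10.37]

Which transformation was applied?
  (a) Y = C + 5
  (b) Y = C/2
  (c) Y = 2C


Checking option (a) Y = C + 5:
  C = 2.147 -> Y = 7.147 ✓
  C = 4.57 -> Y = 9.57 ✓
  C = 4.028 -> Y = 9.028 ✓
All samples match this transformation.

(a) C + 5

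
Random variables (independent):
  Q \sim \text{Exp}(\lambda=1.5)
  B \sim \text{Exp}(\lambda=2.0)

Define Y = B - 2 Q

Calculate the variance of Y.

For independent RVs: Var(aX + bY) = a²Var(X) + b²Var(Y)
Var(Q) = 0.44444444
Var(B) = 0.25
Var(Y) = (-2)²*0.44444444 + 1²*0.25
= 4*0.44444444 + 1*0.25 = 2.0277778

2.0277778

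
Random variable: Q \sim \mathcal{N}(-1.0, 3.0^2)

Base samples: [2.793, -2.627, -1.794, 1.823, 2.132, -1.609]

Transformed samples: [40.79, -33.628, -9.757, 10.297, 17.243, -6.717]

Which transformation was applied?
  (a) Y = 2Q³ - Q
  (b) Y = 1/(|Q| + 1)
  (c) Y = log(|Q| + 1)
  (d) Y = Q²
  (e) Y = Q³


Checking option (a) Y = 2Q³ - Q:
  Q = 2.793 -> Y = 40.79 ✓
  Q = -2.627 -> Y = -33.628 ✓
  Q = -1.794 -> Y = -9.757 ✓
All samples match this transformation.

(a) 2Q³ - Q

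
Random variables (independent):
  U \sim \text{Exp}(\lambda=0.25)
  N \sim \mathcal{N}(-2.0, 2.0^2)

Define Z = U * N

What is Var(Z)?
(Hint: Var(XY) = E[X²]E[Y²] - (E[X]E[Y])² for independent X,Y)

Var(XY) = E[X²]E[Y²] - (E[X]E[Y])²
E[U] = 4, Var(U) = 16
E[N] = -2, Var(N) = 4
E[U²] = 16 + 4² = 32
E[N²] = 4 + (-2)² = 8
Var(Z) = 32*8 - (4*(-2))²
= 256 - 64 = 192

192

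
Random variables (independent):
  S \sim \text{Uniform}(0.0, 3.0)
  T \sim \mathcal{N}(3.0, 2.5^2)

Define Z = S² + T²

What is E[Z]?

E[Z] = E[S²] + E[T²]
E[S²] = Var(S) + E[S]² = 0.75 + 2.25 = 3
E[T²] = Var(T) + E[T]² = 6.25 + 9 = 15.25
E[Z] = 3 + 15.25 = 18.25

18.25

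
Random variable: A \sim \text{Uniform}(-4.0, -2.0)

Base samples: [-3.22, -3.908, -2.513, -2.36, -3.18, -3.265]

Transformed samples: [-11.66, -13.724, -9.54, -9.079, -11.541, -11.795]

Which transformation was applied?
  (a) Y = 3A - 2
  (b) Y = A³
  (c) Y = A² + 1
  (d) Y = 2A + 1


Checking option (a) Y = 3A - 2:
  A = -3.22 -> Y = -11.66 ✓
  A = -3.908 -> Y = -13.724 ✓
  A = -2.513 -> Y = -9.54 ✓
All samples match this transformation.

(a) 3A - 2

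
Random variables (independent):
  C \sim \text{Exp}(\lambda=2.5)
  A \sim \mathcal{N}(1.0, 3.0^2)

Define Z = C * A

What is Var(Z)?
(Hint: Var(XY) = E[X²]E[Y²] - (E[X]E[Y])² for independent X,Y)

Var(XY) = E[X²]E[Y²] - (E[X]E[Y])²
E[C] = 0.4, Var(C) = 0.16
E[A] = 1, Var(A) = 9
E[C²] = 0.16 + 0.4² = 0.32
E[A²] = 9 + 1² = 10
Var(Z) = 0.32*10 - (0.4*1)²
= 3.2 - 0.16 = 3.04

3.04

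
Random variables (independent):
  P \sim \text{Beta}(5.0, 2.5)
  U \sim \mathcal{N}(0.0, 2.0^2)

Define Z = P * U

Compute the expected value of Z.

For independent RVs: E[XY] = E[X]*E[Y]
E[P] = 0.66666667
E[U] = 0
E[Z] = 0.66666667 * 0 = 0

0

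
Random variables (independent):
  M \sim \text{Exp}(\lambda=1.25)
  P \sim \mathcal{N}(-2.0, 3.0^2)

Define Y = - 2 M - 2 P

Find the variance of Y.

For independent RVs: Var(aX + bY) = a²Var(X) + b²Var(Y)
Var(M) = 0.64
Var(P) = 9
Var(Y) = (-2)²*0.64 + (-2)²*9
= 4*0.64 + 4*9 = 38.56

38.56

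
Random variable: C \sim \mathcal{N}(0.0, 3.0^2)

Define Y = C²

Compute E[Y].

Using E[X²] = Var(X) + (E[X])²:
E[C] = 0
Var(C) = 3.0^2 = 9
E[C²] = 9 + 0² = 9 + 0 = 9

9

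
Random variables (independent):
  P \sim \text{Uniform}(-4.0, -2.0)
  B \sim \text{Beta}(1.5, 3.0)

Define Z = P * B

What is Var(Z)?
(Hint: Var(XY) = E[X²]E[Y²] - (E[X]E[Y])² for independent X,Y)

Var(XY) = E[X²]E[Y²] - (E[X]E[Y])²
E[P] = -3, Var(P) = 0.33333333
E[B] = 0.33333333, Var(B) = 0.04040404
E[P²] = 0.33333333 + (-3)² = 9.3333333
E[B²] = 0.04040404 + 0.33333333² = 0.15151515
Var(Z) = 9.3333333*0.15151515 - (-3*0.33333333)²
= 1.4141414 - 1 = 0.41414141

0.41414141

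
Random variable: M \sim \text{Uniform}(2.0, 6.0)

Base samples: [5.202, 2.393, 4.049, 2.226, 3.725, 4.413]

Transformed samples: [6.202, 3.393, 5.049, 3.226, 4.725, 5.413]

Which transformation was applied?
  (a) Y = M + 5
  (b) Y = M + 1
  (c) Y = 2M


Checking option (b) Y = M + 1:
  M = 5.202 -> Y = 6.202 ✓
  M = 2.393 -> Y = 3.393 ✓
  M = 4.049 -> Y = 5.049 ✓
All samples match this transformation.

(b) M + 1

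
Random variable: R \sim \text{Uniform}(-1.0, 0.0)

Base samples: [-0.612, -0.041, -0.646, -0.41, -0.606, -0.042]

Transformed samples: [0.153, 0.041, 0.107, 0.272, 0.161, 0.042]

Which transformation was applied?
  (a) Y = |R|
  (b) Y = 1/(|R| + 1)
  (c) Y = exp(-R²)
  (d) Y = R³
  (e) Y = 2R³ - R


Checking option (e) Y = 2R³ - R:
  R = -0.612 -> Y = 0.153 ✓
  R = -0.041 -> Y = 0.041 ✓
  R = -0.646 -> Y = 0.107 ✓
All samples match this transformation.

(e) 2R³ - R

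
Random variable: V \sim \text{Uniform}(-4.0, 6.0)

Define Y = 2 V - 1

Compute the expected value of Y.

For Y = 2V - 1:
E[Y] = 2 * E[V] - 1
E[V] = (-4 + 6)/2 = 1
E[Y] = 2 * 1 - 1 = 1

1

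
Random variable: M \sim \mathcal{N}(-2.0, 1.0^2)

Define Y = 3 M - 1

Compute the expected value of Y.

For Y = 3M - 1:
E[Y] = 3 * E[M] - 1
E[M] = -2.0 = -2
E[Y] = 3 * (-2) - 1 = -7

-7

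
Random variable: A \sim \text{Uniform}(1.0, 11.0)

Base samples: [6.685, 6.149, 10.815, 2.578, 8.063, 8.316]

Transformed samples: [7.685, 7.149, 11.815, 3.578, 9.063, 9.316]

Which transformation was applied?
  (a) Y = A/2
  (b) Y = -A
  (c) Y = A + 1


Checking option (c) Y = A + 1:
  A = 6.685 -> Y = 7.685 ✓
  A = 6.149 -> Y = 7.149 ✓
  A = 10.815 -> Y = 11.815 ✓
All samples match this transformation.

(c) A + 1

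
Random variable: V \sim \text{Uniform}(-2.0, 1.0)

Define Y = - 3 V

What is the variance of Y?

For Y = aV + b: Var(Y) = a² * Var(V)
Var(V) = (1 + 2)^2/12 = 0.75
Var(Y) = (-3)² * 0.75 = 9 * 0.75 = 6.75

6.75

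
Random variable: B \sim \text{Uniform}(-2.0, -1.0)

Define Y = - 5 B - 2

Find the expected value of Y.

For Y = -5B - 2:
E[Y] = -5 * E[B] - 2
E[B] = (-2 - 1)/2 = -1.5
E[Y] = -5 * (-1.5) - 2 = 5.5

5.5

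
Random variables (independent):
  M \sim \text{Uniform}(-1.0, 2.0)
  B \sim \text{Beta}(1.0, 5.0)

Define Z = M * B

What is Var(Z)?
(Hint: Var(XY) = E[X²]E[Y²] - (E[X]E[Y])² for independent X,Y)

Var(XY) = E[X²]E[Y²] - (E[X]E[Y])²
E[M] = 0.5, Var(M) = 0.75
E[B] = 0.16666667, Var(B) = 0.01984127
E[M²] = 0.75 + 0.5² = 1
E[B²] = 0.01984127 + 0.16666667² = 0.047619048
Var(Z) = 1*0.047619048 - (0.5*0.16666667)²
= 0.047619048 - 0.0069444444 = 0.040674603

0.040674603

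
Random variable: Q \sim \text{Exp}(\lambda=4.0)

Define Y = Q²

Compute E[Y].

Using E[X²] = Var(X) + (E[X])²:
E[Q] = 0.25
Var(Q) = 1/4.0^2 = 0.0625
E[Q²] = 0.0625 + 0.25² = 0.0625 + 0.0625 = 0.125

0.125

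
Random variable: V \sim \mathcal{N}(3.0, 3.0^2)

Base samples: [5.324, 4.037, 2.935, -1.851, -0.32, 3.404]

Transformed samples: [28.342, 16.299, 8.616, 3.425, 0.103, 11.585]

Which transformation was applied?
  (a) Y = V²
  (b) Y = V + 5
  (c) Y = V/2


Checking option (a) Y = V²:
  V = 5.324 -> Y = 28.342 ✓
  V = 4.037 -> Y = 16.299 ✓
  V = 2.935 -> Y = 8.616 ✓
All samples match this transformation.

(a) V²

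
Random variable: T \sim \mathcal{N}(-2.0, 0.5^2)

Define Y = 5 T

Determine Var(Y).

For Y = aT + b: Var(Y) = a² * Var(T)
Var(T) = 0.5^2 = 0.25
Var(Y) = 5² * 0.25 = 25 * 0.25 = 6.25

6.25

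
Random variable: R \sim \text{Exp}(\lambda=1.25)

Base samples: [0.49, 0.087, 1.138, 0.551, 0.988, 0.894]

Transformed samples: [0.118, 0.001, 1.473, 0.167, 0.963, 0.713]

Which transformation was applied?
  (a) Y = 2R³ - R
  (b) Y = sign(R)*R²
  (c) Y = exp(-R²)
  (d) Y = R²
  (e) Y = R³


Checking option (e) Y = R³:
  R = 0.49 -> Y = 0.118 ✓
  R = 0.087 -> Y = 0.001 ✓
  R = 1.138 -> Y = 1.473 ✓
All samples match this transformation.

(e) R³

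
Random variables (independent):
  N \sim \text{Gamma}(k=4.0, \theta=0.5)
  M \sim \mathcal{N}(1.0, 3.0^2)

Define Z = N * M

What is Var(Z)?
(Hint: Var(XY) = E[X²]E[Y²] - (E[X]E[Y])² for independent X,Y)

Var(XY) = E[X²]E[Y²] - (E[X]E[Y])²
E[N] = 2, Var(N) = 1
E[M] = 1, Var(M) = 9
E[N²] = 1 + 2² = 5
E[M²] = 9 + 1² = 10
Var(Z) = 5*10 - (2*1)²
= 50 - 4 = 46

46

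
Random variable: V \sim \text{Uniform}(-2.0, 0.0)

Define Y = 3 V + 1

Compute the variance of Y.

For Y = aV + b: Var(Y) = a² * Var(V)
Var(V) = (0 + 2)^2/12 = 0.33333333
Var(Y) = 3² * 0.33333333 = 9 * 0.33333333 = 3

3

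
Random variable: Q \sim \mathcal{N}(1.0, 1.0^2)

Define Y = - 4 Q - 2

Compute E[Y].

For Y = -4Q - 2:
E[Y] = -4 * E[Q] - 2
E[Q] = 1.0 = 1
E[Y] = -4 * 1 - 2 = -6

-6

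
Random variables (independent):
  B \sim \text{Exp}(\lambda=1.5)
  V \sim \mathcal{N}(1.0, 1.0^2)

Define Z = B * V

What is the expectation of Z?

For independent RVs: E[XY] = E[X]*E[Y]
E[B] = 0.66666667
E[V] = 1
E[Z] = 0.66666667 * 1 = 0.66666667

0.66666667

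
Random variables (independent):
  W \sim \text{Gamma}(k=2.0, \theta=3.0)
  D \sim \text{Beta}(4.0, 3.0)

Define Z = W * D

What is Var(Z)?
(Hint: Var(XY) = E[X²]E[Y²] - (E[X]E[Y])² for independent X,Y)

Var(XY) = E[X²]E[Y²] - (E[X]E[Y])²
E[W] = 6, Var(W) = 18
E[D] = 0.57142857, Var(D) = 0.030612245
E[W²] = 18 + 6² = 54
E[D²] = 0.030612245 + 0.57142857² = 0.35714286
Var(Z) = 54*0.35714286 - (6*0.57142857)²
= 19.285714 - 11.755102 = 7.5306122

7.5306122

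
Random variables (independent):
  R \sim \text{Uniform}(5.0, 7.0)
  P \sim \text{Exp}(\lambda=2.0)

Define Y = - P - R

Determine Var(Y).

For independent RVs: Var(aX + bY) = a²Var(X) + b²Var(Y)
Var(R) = 0.33333333
Var(P) = 0.25
Var(Y) = (-1)²*0.33333333 + (-1)²*0.25
= 1*0.33333333 + 1*0.25 = 0.58333333

0.58333333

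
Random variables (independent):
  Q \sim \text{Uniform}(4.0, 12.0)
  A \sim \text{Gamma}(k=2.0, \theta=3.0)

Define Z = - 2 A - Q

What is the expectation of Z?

E[Z] = -1*E[Q] - 2*E[A]
E[Q] = 8
E[A] = 6
E[Z] = -1*8 - 2*6 = -20

-20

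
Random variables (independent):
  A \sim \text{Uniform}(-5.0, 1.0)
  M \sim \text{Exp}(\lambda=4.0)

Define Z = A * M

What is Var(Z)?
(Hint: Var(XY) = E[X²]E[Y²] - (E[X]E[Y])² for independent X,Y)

Var(XY) = E[X²]E[Y²] - (E[X]E[Y])²
E[A] = -2, Var(A) = 3
E[M] = 0.25, Var(M) = 0.0625
E[A²] = 3 + (-2)² = 7
E[M²] = 0.0625 + 0.25² = 0.125
Var(Z) = 7*0.125 - (-2*0.25)²
= 0.875 - 0.25 = 0.625

0.625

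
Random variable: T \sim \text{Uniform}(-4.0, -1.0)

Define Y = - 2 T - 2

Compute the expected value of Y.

For Y = -2T - 2:
E[Y] = -2 * E[T] - 2
E[T] = (-4 - 1)/2 = -2.5
E[Y] = -2 * (-2.5) - 2 = 3

3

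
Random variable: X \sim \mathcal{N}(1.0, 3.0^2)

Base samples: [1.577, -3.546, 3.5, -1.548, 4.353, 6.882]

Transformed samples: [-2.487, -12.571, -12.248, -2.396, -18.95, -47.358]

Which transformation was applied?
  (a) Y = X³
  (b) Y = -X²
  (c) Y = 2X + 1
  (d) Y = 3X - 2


Checking option (b) Y = -X²:
  X = 1.577 -> Y = -2.487 ✓
  X = -3.546 -> Y = -12.571 ✓
  X = 3.5 -> Y = -12.248 ✓
All samples match this transformation.

(b) -X²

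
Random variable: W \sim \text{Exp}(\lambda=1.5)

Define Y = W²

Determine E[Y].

Using E[X²] = Var(X) + (E[X])²:
E[W] = 0.66666667
Var(W) = 1/1.5^2 = 0.44444444
E[W²] = 0.44444444 + 0.66666667² = 0.44444444 + 0.44444444 = 0.88888889

0.88888889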